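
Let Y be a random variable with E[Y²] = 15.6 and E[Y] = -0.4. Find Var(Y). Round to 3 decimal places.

15.440

Var(Y) = 15.6 − (-0.4)² = 15.44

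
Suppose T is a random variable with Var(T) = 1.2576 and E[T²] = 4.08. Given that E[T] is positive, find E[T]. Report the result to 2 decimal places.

1.68

(E[T])² = E[T²] − Var(T) = 4.08 − 1.2576 = 2.8224
E[T] = √2.8224 = 1.68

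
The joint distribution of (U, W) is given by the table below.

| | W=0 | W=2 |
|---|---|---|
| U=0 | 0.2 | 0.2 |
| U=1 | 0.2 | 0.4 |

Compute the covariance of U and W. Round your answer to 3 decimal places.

0.080

E[U] = 0.6,  E[W] = 1.2
E[UW] = 0.8
Cov(U,W) = E[UW] − E[U]E[W] = 0.8 − (0.6)(1.2) = 0.08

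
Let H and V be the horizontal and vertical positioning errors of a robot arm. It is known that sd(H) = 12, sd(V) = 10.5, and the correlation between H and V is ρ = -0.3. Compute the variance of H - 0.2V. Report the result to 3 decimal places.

163.530

Var(H) = (12)² = 144;  Var(V) = (10.5)² = 110.25
Cov(H,V) = ρ·sd(H)·sd(V) = -0.3·12·10.5 = -37.8
Var(H - 0.2V) = (1)²·Var(H) + (-0.2)²·Var(V) + 2·(1)·(-0.2)·Cov(H,V)
= 1·144 + 0.04·110.25 + -0.4·-37.8 = 163.53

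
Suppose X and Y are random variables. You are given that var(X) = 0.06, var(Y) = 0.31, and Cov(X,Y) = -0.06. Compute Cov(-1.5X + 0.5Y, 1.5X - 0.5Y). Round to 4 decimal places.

-0.3025

Cov(-1.5X + 0.5Y, 1.5X - 0.5Y) = (-1.5)(1.5)var(X) + (0.5)(-0.5)var(Y) + [(-1.5)(-0.5) + (0.5)(1.5)]Cov(X,Y)
= -2.25·0.06 + -0.25·0.31 + 1.5·-0.06 = -0.3025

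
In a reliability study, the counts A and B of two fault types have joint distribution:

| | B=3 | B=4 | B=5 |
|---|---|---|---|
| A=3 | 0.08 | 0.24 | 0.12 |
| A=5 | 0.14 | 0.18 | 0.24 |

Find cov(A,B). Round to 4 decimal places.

0.0432

E[A] = 4.12,  E[B] = 4.14
E[AB] = 17.1
cov(A,B) = E[AB] − E[A]E[B] = 17.1 − (4.12)(4.14) = 0.0432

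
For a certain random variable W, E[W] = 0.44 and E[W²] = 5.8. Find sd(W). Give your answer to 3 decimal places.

2.368

Var(W) = 5.8 − (0.44)² = 5.6064
sd(W) = √5.6064 ≈ 2.368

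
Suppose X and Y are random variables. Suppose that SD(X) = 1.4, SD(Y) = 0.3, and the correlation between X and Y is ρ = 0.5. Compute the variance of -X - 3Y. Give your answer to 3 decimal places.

4.030

Var(X) = (1.4)² = 1.96;  Var(Y) = (0.3)² = 0.09
cov(X,Y) = ρ·SD(X)·SD(Y) = 0.5·1.4·0.3 = 0.21
Var(-X - 3Y) = (-1)²·Var(X) + (-3)²·Var(Y) + 2·(-1)·(-3)·cov(X,Y)
= 1·1.96 + 9·0.09 + 6·0.21 = 4.03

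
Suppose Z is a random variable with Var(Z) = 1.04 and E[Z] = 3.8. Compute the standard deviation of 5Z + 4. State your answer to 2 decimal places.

Var(5Z + 4) = (5)²·1.04 = 26
SD(5Z + 4) = √26 ≈ 5.10

5.10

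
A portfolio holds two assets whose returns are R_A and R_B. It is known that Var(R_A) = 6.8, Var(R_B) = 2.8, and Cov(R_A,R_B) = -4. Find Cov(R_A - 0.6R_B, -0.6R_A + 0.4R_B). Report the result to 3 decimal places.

-7.792

Cov(R_A - 0.6R_B, -0.6R_A + 0.4R_B) = (1)(-0.6)Var(R_A) + (-0.6)(0.4)Var(R_B) + [(1)(0.4) + (-0.6)(-0.6)]Cov(R_A,R_B)
= -0.6·6.8 + -0.24·2.8 + 0.76·-4 = -7.792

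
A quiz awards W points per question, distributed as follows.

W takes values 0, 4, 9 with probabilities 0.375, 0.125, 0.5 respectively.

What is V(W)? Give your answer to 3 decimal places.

17.500

E[W] = (0)(0.375) + (4)(0.125) + (9)(0.5) = 5
E[W²] = (0)²(0.375) + (4)²(0.125) + (9)²(0.5) = 42.5
V(W) = E[W²] − (E[W])² = 42.5 − (5)² = 17.5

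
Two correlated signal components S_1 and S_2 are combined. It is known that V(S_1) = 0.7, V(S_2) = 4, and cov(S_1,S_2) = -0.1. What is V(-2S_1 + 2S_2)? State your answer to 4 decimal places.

19.6000

V(-2S_1 + 2S_2) = (-2)²·V(S_1) + (2)²·V(S_2) + 2·(-2)·(2)·cov(S_1,S_2)
= 4·0.7 + 4·4 + -8·-0.1 = 19.6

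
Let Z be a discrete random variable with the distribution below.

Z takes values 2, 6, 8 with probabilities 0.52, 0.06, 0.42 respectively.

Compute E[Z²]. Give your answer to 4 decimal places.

31.1200

E[Z²] = (2)²(0.52) + (6)²(0.06) + (8)²(0.42) = 31.12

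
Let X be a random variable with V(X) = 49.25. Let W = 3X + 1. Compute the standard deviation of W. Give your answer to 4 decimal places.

21.0535

V(3X + 1) = (3)²·49.25 = 443.25
sd(W) = √443.25 ≈ 21.0535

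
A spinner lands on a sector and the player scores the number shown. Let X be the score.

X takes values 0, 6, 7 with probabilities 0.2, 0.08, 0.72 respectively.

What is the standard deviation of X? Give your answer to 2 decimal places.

E[X] = (0)(0.2) + (6)(0.08) + (7)(0.72) = 5.52
E[X²] = (0)²(0.2) + (6)²(0.08) + (7)²(0.72) = 38.16
V(X) = E[X²] − (E[X])² = 38.16 − (5.52)² = 7.6896
sd(X) = √7.6896 ≈ 2.77

2.77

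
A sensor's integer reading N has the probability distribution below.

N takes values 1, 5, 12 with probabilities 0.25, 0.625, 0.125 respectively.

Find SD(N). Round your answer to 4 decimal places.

3.1795

E[N] = (1)(0.25) + (5)(0.625) + (12)(0.125) = 4.875
E[N²] = (1)²(0.25) + (5)²(0.625) + (12)²(0.125) = 33.875
V(N) = E[N²] − (E[N])² = 33.875 − (4.875)² = 10.109375
SD(N) = √10.109375 ≈ 3.1795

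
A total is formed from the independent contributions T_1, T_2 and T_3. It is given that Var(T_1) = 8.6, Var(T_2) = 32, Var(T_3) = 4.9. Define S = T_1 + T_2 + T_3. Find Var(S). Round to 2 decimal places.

45.50

By independence, Var(S) = (1)²Var(T_1) + (1)²Var(T_2) + (1)²Var(T_3)
= (1)²·8.6 + (1)²·32 + (1)²·4.9 = 45.5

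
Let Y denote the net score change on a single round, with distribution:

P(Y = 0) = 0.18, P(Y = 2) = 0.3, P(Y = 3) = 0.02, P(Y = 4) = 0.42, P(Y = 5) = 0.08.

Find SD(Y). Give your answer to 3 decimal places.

1.610

E[Y] = (0)(0.18) + (2)(0.3) + (3)(0.02) + (4)(0.42) + (5)(0.08) = 2.74
E[Y²] = (0)²(0.18) + (2)²(0.3) + (3)²(0.02) + (4)²(0.42) + (5)²(0.08) = 10.1
var(Y) = E[Y²] − (E[Y])² = 10.1 − (2.74)² = 2.5924
SD(Y) = √2.5924 ≈ 1.610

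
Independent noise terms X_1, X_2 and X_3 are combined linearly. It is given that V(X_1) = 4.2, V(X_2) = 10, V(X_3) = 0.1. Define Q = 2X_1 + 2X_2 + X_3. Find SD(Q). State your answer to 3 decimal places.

7.543

By independence, V(Q) = (2)²V(X_1) + (2)²V(X_2) + (1)²V(X_3)
= (2)²·4.2 + (2)²·10 + (1)²·0.1 = 56.9
SD(Q) = √56.9 ≈ 7.543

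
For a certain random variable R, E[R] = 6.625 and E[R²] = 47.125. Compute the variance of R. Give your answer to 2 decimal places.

3.23

V(R) = 47.125 − (6.625)² = 3.234375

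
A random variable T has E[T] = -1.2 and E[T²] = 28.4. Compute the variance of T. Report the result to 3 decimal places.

var(T) = 28.4 − (-1.2)² = 26.96

26.960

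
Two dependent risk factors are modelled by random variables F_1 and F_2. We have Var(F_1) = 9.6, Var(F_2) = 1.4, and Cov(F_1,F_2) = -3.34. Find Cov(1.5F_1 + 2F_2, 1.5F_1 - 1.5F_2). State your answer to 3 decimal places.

14.895

Cov(1.5F_1 + 2F_2, 1.5F_1 - 1.5F_2) = (1.5)(1.5)Var(F_1) + (2)(-1.5)Var(F_2) + [(1.5)(-1.5) + (2)(1.5)]Cov(F_1,F_2)
= 2.25·9.6 + -3·1.4 + 0.75·-3.34 = 14.895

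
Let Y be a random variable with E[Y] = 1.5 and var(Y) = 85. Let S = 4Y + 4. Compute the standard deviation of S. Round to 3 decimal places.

36.878

var(4Y + 4) = (4)²·85 = 1360
sd(S) = √1360 ≈ 36.878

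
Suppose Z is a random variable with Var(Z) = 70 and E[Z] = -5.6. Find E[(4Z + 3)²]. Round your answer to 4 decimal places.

E[4Z + 3] = 4·-5.6 + 3 = -19.4
Var(4Z + 3) = (4)²·70 = 1120
E[(4Z + 3)²] = Var((4Z + 3)) + (E[(4Z + 3)])² = 1120 + (-19.4)² = 1496.36

1496.3600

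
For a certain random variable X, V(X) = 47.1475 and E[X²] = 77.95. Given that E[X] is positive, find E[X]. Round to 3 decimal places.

(E[X])² = E[X²] − V(X) = 77.95 − 47.1475 = 30.8025
E[X] = √30.8025 = 5.55

5.550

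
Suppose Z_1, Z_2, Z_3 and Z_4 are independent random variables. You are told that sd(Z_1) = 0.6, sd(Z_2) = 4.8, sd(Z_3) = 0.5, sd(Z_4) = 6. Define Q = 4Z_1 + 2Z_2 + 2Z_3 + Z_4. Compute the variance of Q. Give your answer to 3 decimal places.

134.920

V(Z_1) = 0.36, V(Z_2) = 23.04, V(Z_3) = 0.25, V(Z_4) = 36
By independence, V(Q) = (4)²V(Z_1) + (2)²V(Z_2) + (2)²V(Z_3) + (1)²V(Z_4)
= (4)²·0.36 + (2)²·23.04 + (2)²·0.25 + (1)²·36 = 134.92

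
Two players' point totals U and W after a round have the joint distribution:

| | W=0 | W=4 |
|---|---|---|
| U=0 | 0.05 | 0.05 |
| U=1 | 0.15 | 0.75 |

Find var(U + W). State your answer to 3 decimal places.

2.890

E[U] = 0.9,  E[W] = 3.2,  E[UW] = 3
var(U) = 0.9 − (0.9)² = 0.09;  var(W) = 12.8 − (3.2)² = 2.56
cov(U,W) = 3 − (0.9)(3.2) = 0.12
var(U + W) = (1)²·0.09 + (1)²·2.56 + 2·(1)·(1)·0.12 = 2.89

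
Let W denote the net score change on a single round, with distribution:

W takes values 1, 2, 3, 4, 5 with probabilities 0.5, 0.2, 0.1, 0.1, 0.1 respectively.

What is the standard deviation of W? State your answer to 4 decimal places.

E[W] = (1)(0.5) + (2)(0.2) + (3)(0.1) + (4)(0.1) + (5)(0.1) = 2.1
E[W²] = (1)²(0.5) + (2)²(0.2) + (3)²(0.1) + (4)²(0.1) + (5)²(0.1) = 6.3
var(W) = E[W²] − (E[W])² = 6.3 − (2.1)² = 1.89
SD(W) = √1.89 ≈ 1.3748

1.3748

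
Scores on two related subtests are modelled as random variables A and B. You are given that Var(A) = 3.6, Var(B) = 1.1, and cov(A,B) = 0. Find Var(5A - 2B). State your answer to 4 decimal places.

Var(5A - 2B) = (5)²·Var(A) + (-2)²·Var(B) + 2·(5)·(-2)·cov(A,B)
= 25·3.6 + 4·1.1 + -20·0 = 94.4

94.4000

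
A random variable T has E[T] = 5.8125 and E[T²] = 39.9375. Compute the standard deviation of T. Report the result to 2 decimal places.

2.48

V(T) = 39.9375 − (5.8125)² = 6.15234375
sd(T) = √6.15234375 ≈ 2.48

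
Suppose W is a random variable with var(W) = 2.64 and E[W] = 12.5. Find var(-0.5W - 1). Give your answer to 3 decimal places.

0.660

var(-0.5W - 1) = (-0.5)²·var(W) = 0.25·2.64 = 0.66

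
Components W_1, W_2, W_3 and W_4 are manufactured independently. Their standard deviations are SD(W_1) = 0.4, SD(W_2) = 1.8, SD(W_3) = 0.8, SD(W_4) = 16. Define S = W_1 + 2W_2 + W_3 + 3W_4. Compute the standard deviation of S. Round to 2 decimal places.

var(W_1) = 0.16, var(W_2) = 3.24, var(W_3) = 0.64, var(W_4) = 256
By independence, var(S) = (1)²var(W_1) + (2)²var(W_2) + (1)²var(W_3) + (3)²var(W_4)
= (1)²·0.16 + (2)²·3.24 + (1)²·0.64 + (3)²·256 = 2317.76
SD(S) = √2317.76 ≈ 48.14

48.14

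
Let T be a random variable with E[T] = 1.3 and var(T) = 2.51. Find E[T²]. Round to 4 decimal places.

4.2000

E[T²] = var(T) + (E[T])² = 2.51 + (1.3)² = 4.2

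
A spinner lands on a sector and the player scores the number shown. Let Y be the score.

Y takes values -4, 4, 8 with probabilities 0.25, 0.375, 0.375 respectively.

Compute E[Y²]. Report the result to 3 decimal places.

34.000

E[Y²] = (-4)²(0.25) + (4)²(0.375) + (8)²(0.375) = 34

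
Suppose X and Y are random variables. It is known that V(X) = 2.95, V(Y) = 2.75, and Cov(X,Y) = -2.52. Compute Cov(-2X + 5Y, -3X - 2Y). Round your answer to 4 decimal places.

17.9200

Cov(-2X + 5Y, -3X - 2Y) = (-2)(-3)V(X) + (5)(-2)V(Y) + [(-2)(-2) + (5)(-3)]Cov(X,Y)
= 6·2.95 + -10·2.75 + -11·-2.52 = 17.92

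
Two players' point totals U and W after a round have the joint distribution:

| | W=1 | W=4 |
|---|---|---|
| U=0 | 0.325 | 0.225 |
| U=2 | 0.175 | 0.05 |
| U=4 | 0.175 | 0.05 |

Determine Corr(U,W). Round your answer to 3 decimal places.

E[U] = 1.35,  E[W] = 1.975
E[UW] = 2.25
Cov(U,W) = E[UW] − E[U]E[W] = 2.25 − (1.35)(1.975) = -0.41625
Var(U) = 2.6775,  Var(W) = 1.974375
ρ = -0.41625 / √(2.6775·1.974375) ≈ -0.181

-0.181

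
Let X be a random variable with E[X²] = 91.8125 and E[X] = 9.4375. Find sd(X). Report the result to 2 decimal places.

1.66

V(X) = 91.8125 − (9.4375)² = 2.74609375
sd(X) = √2.74609375 ≈ 1.66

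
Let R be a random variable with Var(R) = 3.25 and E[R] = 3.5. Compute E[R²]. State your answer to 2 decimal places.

E[R²] = Var(R) + (E[R])² = 3.25 + (3.5)² = 15.5

15.50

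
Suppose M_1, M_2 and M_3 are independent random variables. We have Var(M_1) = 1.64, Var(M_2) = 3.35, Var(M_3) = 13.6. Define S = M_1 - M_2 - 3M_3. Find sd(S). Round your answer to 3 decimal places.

11.287

By independence, Var(S) = (1)²Var(M_1) + (-1)²Var(M_2) + (-3)²Var(M_3)
= (1)²·1.64 + (-1)²·3.35 + (-3)²·13.6 = 127.39
sd(S) = √127.39 ≈ 11.287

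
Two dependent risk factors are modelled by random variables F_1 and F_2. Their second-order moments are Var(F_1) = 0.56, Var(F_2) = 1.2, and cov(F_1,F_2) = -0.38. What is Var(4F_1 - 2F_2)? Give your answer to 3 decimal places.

Var(4F_1 - 2F_2) = (4)²·Var(F_1) + (-2)²·Var(F_2) + 2·(4)·(-2)·cov(F_1,F_2)
= 16·0.56 + 4·1.2 + -16·-0.38 = 19.84

19.840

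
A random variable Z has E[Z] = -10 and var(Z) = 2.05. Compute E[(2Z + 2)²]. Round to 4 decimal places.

E[2Z + 2] = 2·-10 + 2 = -18
var(2Z + 2) = (2)²·2.05 = 8.2
E[(2Z + 2)²] = var((2Z + 2)) + (E[(2Z + 2)])² = 8.2 + (-18)² = 332.2

332.2000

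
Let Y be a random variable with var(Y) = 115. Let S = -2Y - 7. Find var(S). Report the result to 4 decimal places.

460.0000

var(-2Y - 7) = (-2)²·var(Y) = 4·115 = 460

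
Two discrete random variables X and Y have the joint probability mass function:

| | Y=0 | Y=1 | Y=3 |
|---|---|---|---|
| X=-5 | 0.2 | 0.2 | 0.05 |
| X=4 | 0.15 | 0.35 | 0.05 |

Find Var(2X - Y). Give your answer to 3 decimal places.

79.748

E[X] = -0.05,  E[Y] = 0.85,  E[XY] = 0.25
Var(X) = 20.05 − (-0.05)² = 20.0475;  Var(Y) = 1.45 − (0.85)² = 0.7275
cov(X,Y) = 0.25 − (-0.05)(0.85) = 0.2925
Var(2X - Y) = (2)²·20.0475 + (-1)²·0.7275 + 2·(2)·(-1)·0.2925 = 79.7475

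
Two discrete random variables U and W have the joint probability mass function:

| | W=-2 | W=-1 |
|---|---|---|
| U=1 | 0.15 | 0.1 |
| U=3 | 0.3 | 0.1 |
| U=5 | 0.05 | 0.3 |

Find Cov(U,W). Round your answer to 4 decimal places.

0.3000

E[U] = 3.2,  E[W] = -1.5
E[UW] = -4.5
Cov(U,W) = E[UW] − E[U]E[W] = -4.5 − (3.2)(-1.5) = 0.3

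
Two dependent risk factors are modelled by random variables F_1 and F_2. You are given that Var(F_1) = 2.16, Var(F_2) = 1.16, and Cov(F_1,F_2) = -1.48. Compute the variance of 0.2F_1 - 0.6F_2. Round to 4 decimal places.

0.8592

Var(0.2F_1 - 0.6F_2) = (0.2)²·Var(F_1) + (-0.6)²·Var(F_2) + 2·(0.2)·(-0.6)·Cov(F_1,F_2)
= 0.04·2.16 + 0.36·1.16 + -0.24·-1.48 = 0.8592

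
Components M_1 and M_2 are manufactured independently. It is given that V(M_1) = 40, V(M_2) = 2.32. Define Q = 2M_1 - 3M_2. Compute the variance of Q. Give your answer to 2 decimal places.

By independence, V(Q) = (2)²V(M_1) + (-3)²V(M_2)
= (2)²·40 + (-3)²·2.32 = 180.88

180.88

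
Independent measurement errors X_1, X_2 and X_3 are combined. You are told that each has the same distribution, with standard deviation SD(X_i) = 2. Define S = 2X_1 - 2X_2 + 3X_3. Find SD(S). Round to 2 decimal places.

Var(X_i) = (2)² = 4
By independence, Var(S) = (2)²Var(X_1) + (-2)²Var(X_2) + (3)²Var(X_3)
= (2)²·4 + (-2)²·4 + (3)²·4 = 68
SD(S) = √68 ≈ 8.25

8.25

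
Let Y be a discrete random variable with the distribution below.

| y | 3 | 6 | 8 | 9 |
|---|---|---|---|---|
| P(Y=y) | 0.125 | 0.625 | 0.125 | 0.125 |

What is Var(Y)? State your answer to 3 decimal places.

2.688

E[Y] = (3)(0.125) + (6)(0.625) + (8)(0.125) + (9)(0.125) = 6.25
E[Y²] = (3)²(0.125) + (6)²(0.625) + (8)²(0.125) + (9)²(0.125) = 41.75
Var(Y) = E[Y²] − (E[Y])² = 41.75 − (6.25)² = 2.6875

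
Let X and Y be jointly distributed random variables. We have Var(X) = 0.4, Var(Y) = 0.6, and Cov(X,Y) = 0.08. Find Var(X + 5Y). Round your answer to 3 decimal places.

Var(X + 5Y) = (1)²·Var(X) + (5)²·Var(Y) + 2·(1)·(5)·Cov(X,Y)
= 1·0.4 + 25·0.6 + 10·0.08 = 16.2

16.200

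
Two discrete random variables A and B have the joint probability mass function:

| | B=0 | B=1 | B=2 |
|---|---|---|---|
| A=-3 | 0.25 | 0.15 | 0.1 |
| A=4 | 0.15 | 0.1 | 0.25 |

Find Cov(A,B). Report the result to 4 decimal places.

0.8750

E[A] = 0.5,  E[B] = 0.95
E[AB] = 1.35
Cov(A,B) = E[AB] − E[A]E[B] = 1.35 − (0.5)(0.95) = 0.875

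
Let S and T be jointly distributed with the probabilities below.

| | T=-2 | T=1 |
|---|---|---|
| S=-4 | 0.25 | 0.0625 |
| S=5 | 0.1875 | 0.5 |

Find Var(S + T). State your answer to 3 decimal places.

E[S] = 2.1875,  E[T] = -0.3125,  E[ST] = 2.375
Var(S) = 22.1875 − (2.1875)² = 17.40234375;  Var(T) = 2.3125 − (-0.3125)² = 2.21484375
cov(S,T) = 2.375 − (2.1875)(-0.3125) = 3.05859375
Var(S + T) = (1)²·17.40234375 + (1)²·2.21484375 + 2·(1)·(1)·3.05859375 = 25.734375

25.734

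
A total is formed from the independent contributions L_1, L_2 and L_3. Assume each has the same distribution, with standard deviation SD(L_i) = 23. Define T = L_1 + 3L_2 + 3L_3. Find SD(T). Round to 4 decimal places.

100.2547

Var(L_i) = (23)² = 529
By independence, Var(T) = (1)²Var(L_1) + (3)²Var(L_2) + (3)²Var(L_3)
= (1)²·529 + (3)²·529 + (3)²·529 = 10051
SD(T) = √10051 ≈ 100.2547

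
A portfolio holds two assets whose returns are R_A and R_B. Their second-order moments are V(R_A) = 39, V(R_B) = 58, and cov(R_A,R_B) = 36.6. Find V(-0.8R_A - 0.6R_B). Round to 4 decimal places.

80.9760

V(-0.8R_A - 0.6R_B) = (-0.8)²·V(R_A) + (-0.6)²·V(R_B) + 2·(-0.8)·(-0.6)·cov(R_A,R_B)
= 0.64·39 + 0.36·58 + 0.96·36.6 = 80.976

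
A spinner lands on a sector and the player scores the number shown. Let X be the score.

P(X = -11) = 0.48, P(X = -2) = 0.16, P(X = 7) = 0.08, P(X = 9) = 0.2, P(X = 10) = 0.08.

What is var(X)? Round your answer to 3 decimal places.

80.886

E[X] = (-11)(0.48) + (-2)(0.16) + (7)(0.08) + (9)(0.2) + (10)(0.08) = -2.44
E[X²] = (-11)²(0.48) + (-2)²(0.16) + (7)²(0.08) + (9)²(0.2) + (10)²(0.08) = 86.84
var(X) = E[X²] − (E[X])² = 86.84 − (-2.44)² = 80.8864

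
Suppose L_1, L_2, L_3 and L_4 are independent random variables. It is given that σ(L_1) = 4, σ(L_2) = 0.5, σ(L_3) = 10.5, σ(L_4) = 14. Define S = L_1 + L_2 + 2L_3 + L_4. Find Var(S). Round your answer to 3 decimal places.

653.250

Var(L_1) = 16, Var(L_2) = 0.25, Var(L_3) = 110.25, Var(L_4) = 196
By independence, Var(S) = (1)²Var(L_1) + (1)²Var(L_2) + (2)²Var(L_3) + (1)²Var(L_4)
= (1)²·16 + (1)²·0.25 + (2)²·110.25 + (1)²·196 = 653.25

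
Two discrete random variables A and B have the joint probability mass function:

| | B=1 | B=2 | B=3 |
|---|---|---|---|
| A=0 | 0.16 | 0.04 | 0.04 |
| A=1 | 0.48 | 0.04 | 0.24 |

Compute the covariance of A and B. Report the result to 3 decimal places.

0.034

E[A] = 0.76,  E[B] = 1.64
E[AB] = 1.28
Cov(A,B) = E[AB] − E[A]E[B] = 1.28 − (0.76)(1.64) = 0.0336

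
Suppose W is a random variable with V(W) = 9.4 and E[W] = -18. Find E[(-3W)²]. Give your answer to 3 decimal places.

E[-3W] = -3·-18 = 54
V(-3W) = (-3)²·9.4 = 84.6
E[(-3W)²] = V((-3W)) + (E[(-3W)])² = 84.6 + (54)² = 3000.6

3000.600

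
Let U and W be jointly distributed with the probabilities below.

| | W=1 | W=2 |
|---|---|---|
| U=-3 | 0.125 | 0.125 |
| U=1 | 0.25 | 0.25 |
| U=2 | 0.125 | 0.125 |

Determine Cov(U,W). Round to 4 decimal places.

E[U] = 0.25,  E[W] = 1.5
E[UW] = 0.375
Cov(U,W) = E[UW] − E[U]E[W] = 0.375 − (0.25)(1.5) = 0

0.0000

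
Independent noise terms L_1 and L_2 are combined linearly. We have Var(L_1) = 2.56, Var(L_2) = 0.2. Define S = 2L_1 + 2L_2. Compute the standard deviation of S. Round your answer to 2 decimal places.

3.32

By independence, Var(S) = (2)²Var(L_1) + (2)²Var(L_2)
= (2)²·2.56 + (2)²·0.2 = 11.04
SD(S) = √11.04 ≈ 3.32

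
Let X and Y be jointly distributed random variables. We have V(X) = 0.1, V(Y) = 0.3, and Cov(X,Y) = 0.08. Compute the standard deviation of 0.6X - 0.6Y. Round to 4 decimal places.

V(0.6X - 0.6Y) = (0.6)²·V(X) + (-0.6)²·V(Y) + 2·(0.6)·(-0.6)·Cov(X,Y)
= 0.36·0.1 + 0.36·0.3 + -0.72·0.08 = 0.0864
σ(0.6X - 0.6Y) = √0.0864 ≈ 0.2939

0.2939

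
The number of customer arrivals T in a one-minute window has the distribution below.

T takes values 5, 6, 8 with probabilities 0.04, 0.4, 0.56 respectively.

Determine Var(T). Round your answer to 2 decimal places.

E[T] = (5)(0.04) + (6)(0.4) + (8)(0.56) = 7.08
E[T²] = (5)²(0.04) + (6)²(0.4) + (8)²(0.56) = 51.24
Var(T) = E[T²] − (E[T])² = 51.24 − (7.08)² = 1.1136

1.11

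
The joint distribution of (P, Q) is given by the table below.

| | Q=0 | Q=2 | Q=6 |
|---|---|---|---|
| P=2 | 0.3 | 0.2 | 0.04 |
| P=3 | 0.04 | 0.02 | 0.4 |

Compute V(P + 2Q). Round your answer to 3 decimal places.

33.276

E[P] = 2.46,  E[Q] = 3.08,  E[PQ] = 8.6
V(P) = 6.3 − (2.46)² = 0.2484;  V(Q) = 16.72 − (3.08)² = 7.2336
Cov(P,Q) = 8.6 − (2.46)(3.08) = 1.0232
V(P + 2Q) = (1)²·0.2484 + (2)²·7.2336 + 2·(1)·(2)·1.0232 = 33.2756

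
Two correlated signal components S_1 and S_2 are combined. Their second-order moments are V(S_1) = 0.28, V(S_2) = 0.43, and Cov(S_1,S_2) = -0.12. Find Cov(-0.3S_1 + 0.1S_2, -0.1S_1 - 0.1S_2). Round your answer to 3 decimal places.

0.002

Cov(-0.3S_1 + 0.1S_2, -0.1S_1 - 0.1S_2) = (-0.3)(-0.1)V(S_1) + (0.1)(-0.1)V(S_2) + [(-0.3)(-0.1) + (0.1)(-0.1)]Cov(S_1,S_2)
= 0.03·0.28 + -0.01·0.43 + 0.02·-0.12 = 0.0017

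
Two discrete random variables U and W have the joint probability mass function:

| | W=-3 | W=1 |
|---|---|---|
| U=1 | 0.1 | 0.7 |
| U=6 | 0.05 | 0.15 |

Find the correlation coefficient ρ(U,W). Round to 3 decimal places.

E[U] = 2,  E[W] = 0.4
E[UW] = 0.4
cov(U,W) = E[UW] − E[U]E[W] = 0.4 − (2)(0.4) = -0.4
V(U) = 4,  V(W) = 2.04
ρ = -0.4 / √(4·2.04) ≈ -0.140

-0.140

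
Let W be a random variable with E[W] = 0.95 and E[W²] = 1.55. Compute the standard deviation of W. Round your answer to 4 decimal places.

0.8047

V(W) = 1.55 − (0.95)² = 0.6475
SD(W) = √0.6475 ≈ 0.8047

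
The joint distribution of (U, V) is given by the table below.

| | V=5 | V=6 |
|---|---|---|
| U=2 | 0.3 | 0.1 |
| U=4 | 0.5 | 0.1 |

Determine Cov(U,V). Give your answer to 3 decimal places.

E[U] = 3.2,  E[V] = 5.2
E[UV] = 16.6
Cov(U,V) = E[UV] − E[U]E[V] = 16.6 − (3.2)(5.2) = -0.04

-0.040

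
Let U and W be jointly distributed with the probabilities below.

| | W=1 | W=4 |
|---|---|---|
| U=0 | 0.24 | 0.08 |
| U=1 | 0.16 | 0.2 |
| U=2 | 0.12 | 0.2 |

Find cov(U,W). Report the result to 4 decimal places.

E[U] = 1,  E[W] = 2.44
E[UW] = 2.8
cov(U,W) = E[UW] − E[U]E[W] = 2.8 − (1)(2.44) = 0.36

0.3600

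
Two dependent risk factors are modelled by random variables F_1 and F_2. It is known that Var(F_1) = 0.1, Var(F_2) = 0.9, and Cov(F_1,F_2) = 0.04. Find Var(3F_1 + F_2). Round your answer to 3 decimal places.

Var(3F_1 + F_2) = (3)²·Var(F_1) + (1)²·Var(F_2) + 2·(3)·(1)·Cov(F_1,F_2)
= 9·0.1 + 1·0.9 + 6·0.04 = 2.04

2.040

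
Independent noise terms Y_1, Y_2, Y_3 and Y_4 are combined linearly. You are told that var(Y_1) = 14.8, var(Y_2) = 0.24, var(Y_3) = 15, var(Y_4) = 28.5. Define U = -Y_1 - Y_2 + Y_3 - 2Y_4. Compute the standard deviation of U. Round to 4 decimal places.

By independence, var(U) = (-1)²var(Y_1) + (-1)²var(Y_2) + (1)²var(Y_3) + (-2)²var(Y_4)
= (-1)²·14.8 + (-1)²·0.24 + (1)²·15 + (-2)²·28.5 = 144.04
σ(U) = √144.04 ≈ 12.0017

12.0017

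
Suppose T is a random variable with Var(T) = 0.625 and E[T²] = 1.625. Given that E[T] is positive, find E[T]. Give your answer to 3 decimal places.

(E[T])² = E[T²] − Var(T) = 1.625 − 0.625 = 1
E[T] = √1 = 1

1.000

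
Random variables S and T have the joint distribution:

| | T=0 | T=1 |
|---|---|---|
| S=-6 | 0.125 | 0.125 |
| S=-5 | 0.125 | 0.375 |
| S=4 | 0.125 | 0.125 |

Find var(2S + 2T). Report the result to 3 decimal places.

64.938

E[S] = -3,  E[T] = 0.625,  E[ST] = -2.125
var(S) = 25.5 − (-3)² = 16.5;  var(T) = 0.625 − (0.625)² = 0.234375
Cov(S,T) = -2.125 − (-3)(0.625) = -0.25
var(2S + 2T) = (2)²·16.5 + (2)²·0.234375 + 2·(2)·(2)·-0.25 = 64.9375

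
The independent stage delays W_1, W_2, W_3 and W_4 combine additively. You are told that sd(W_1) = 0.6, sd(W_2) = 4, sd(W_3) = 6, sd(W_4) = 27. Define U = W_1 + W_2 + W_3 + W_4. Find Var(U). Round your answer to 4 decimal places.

781.3600

Var(W_1) = 0.36, Var(W_2) = 16, Var(W_3) = 36, Var(W_4) = 729
By independence, Var(U) = (1)²Var(W_1) + (1)²Var(W_2) + (1)²Var(W_3) + (1)²Var(W_4)
= (1)²·0.36 + (1)²·16 + (1)²·36 + (1)²·729 = 781.36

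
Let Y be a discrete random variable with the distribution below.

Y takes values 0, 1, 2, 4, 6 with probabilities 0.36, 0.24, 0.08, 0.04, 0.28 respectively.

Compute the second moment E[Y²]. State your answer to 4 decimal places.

11.2800

E[Y²] = (0)²(0.36) + (1)²(0.24) + (2)²(0.08) + (4)²(0.04) + (6)²(0.28) = 11.28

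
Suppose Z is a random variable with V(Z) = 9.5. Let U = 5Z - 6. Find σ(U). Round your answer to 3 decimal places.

V(5Z - 6) = (5)²·9.5 = 237.5
σ(U) = √237.5 ≈ 15.411

15.411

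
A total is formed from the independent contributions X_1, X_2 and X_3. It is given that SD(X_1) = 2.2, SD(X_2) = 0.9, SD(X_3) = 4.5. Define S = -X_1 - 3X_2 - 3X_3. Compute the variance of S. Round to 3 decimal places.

194.380

V(X_1) = 4.84, V(X_2) = 0.81, V(X_3) = 20.25
By independence, V(S) = (-1)²V(X_1) + (-3)²V(X_2) + (-3)²V(X_3)
= (-1)²·4.84 + (-3)²·0.81 + (-3)²·20.25 = 194.38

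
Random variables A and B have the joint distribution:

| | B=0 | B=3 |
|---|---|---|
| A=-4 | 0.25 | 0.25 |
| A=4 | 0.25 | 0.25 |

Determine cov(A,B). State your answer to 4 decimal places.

0.0000

E[A] = 0,  E[B] = 1.5
E[AB] = 0
cov(A,B) = E[AB] − E[A]E[B] = 0 − (0)(1.5) = 0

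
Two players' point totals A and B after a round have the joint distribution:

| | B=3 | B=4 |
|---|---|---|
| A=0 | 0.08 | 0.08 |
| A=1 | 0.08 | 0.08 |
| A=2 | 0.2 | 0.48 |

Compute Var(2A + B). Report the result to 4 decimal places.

2.7776

E[A] = 1.52,  E[B] = 3.64,  E[AB] = 5.6
Var(A) = 2.88 − (1.52)² = 0.5696;  Var(B) = 13.48 − (3.64)² = 0.2304
Cov(A,B) = 5.6 − (1.52)(3.64) = 0.0672
Var(2A + B) = (2)²·0.5696 + (1)²·0.2304 + 2·(2)·(1)·0.0672 = 2.7776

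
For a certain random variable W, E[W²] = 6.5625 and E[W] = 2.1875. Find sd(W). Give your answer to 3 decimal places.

1.333

Var(W) = 6.5625 − (2.1875)² = 1.77734375
sd(W) = √1.77734375 ≈ 1.333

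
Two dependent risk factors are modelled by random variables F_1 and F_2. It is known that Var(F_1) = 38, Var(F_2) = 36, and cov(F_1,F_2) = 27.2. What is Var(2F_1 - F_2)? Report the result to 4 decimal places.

79.2000

Var(2F_1 - F_2) = (2)²·Var(F_1) + (-1)²·Var(F_2) + 2·(2)·(-1)·cov(F_1,F_2)
= 4·38 + 1·36 + -4·27.2 = 79.2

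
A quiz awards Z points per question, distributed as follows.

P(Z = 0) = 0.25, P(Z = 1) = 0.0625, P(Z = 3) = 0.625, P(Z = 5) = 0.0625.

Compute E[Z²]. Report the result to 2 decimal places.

7.25

E[Z²] = (0)²(0.25) + (1)²(0.0625) + (3)²(0.625) + (5)²(0.0625) = 7.25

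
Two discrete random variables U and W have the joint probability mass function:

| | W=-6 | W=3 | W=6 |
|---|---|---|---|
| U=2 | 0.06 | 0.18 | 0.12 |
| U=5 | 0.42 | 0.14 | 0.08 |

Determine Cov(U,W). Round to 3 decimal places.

-3.478

E[U] = 3.92,  E[W] = -0.72
E[UW] = -6.3
Cov(U,W) = E[UW] − E[U]E[W] = -6.3 − (3.92)(-0.72) = -3.4776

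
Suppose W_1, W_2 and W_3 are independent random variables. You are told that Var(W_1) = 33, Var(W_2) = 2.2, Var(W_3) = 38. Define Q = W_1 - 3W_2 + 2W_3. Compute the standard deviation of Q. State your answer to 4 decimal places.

By independence, Var(Q) = (1)²Var(W_1) + (-3)²Var(W_2) + (2)²Var(W_3)
= (1)²·33 + (-3)²·2.2 + (2)²·38 = 204.8
SD(Q) = √204.8 ≈ 14.3108

14.3108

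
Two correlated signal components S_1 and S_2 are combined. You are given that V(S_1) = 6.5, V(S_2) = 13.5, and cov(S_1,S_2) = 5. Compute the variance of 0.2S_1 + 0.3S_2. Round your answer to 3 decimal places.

2.075

V(0.2S_1 + 0.3S_2) = (0.2)²·V(S_1) + (0.3)²·V(S_2) + 2·(0.2)·(0.3)·cov(S_1,S_2)
= 0.04·6.5 + 0.09·13.5 + 0.12·5 = 2.075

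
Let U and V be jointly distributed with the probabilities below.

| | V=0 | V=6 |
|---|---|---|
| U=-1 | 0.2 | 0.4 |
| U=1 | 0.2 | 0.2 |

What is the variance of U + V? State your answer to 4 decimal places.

8.6400

E[U] = -0.2,  E[V] = 3.6,  E[UV] = -1.2
Var(U) = 1 − (-0.2)² = 0.96;  Var(V) = 21.6 − (3.6)² = 8.64
cov(U,V) = -1.2 − (-0.2)(3.6) = -0.48
Var(U + V) = (1)²·0.96 + (1)²·8.64 + 2·(1)·(1)·-0.48 = 8.64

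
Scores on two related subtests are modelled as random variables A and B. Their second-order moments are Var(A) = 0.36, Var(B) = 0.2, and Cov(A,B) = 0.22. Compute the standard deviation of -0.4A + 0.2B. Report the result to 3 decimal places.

0.174

Var(-0.4A + 0.2B) = (-0.4)²·Var(A) + (0.2)²·Var(B) + 2·(-0.4)·(0.2)·Cov(A,B)
= 0.16·0.36 + 0.04·0.2 + -0.16·0.22 = 0.0304
SD(-0.4A + 0.2B) = √0.0304 ≈ 0.174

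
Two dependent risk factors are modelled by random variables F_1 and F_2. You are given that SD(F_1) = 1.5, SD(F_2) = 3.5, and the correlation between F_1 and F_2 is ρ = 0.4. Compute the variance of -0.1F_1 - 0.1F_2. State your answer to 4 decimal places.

Var(F_1) = (1.5)² = 2.25;  Var(F_2) = (3.5)² = 12.25
Cov(F_1,F_2) = ρ·SD(F_1)·SD(F_2) = 0.4·1.5·3.5 = 2.1
Var(-0.1F_1 - 0.1F_2) = (-0.1)²·Var(F_1) + (-0.1)²·Var(F_2) + 2·(-0.1)·(-0.1)·Cov(F_1,F_2)
= 0.01·2.25 + 0.01·12.25 + 0.02·2.1 = 0.187

0.1870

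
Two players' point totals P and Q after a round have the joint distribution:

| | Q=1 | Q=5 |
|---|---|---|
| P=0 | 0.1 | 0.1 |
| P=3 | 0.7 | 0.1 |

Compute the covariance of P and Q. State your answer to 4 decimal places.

E[P] = 2.4,  E[Q] = 1.8
E[PQ] = 3.6
Cov(P,Q) = E[PQ] − E[P]E[Q] = 3.6 − (2.4)(1.8) = -0.72

-0.7200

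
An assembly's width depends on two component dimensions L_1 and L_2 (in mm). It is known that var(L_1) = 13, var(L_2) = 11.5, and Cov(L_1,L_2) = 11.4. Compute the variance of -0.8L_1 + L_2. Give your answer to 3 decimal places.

1.580

var(-0.8L_1 + L_2) = (-0.8)²·var(L_1) + (1)²·var(L_2) + 2·(-0.8)·(1)·Cov(L_1,L_2)
= 0.64·13 + 1·11.5 + -1.6·11.4 = 1.58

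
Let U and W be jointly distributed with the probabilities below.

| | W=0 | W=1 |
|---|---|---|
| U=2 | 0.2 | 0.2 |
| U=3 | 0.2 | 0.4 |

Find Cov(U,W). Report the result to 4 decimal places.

E[U] = 2.6,  E[W] = 0.6
E[UW] = 1.6
Cov(U,W) = E[UW] − E[U]E[W] = 1.6 − (2.6)(0.6) = 0.04

0.0400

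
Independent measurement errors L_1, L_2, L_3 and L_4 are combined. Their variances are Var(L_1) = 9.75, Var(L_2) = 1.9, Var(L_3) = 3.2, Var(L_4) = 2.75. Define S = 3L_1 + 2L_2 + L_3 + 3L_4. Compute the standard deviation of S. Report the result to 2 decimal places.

11.10

By independence, Var(S) = (3)²Var(L_1) + (2)²Var(L_2) + (1)²Var(L_3) + (3)²Var(L_4)
= (3)²·9.75 + (2)²·1.9 + (1)²·3.2 + (3)²·2.75 = 123.3
SD(S) = √123.3 ≈ 11.10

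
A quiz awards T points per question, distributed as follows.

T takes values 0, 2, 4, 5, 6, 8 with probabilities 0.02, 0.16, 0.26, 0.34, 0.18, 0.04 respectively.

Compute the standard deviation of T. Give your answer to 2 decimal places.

1.56

E[T] = (0)(0.02) + (2)(0.16) + (4)(0.26) + (5)(0.34) + (6)(0.18) + (8)(0.04) = 4.46
E[T²] = (0)²(0.02) + (2)²(0.16) + (4)²(0.26) + (5)²(0.34) + (6)²(0.18) + (8)²(0.04) = 22.34
var(T) = E[T²] − (E[T])² = 22.34 − (4.46)² = 2.4484
σ(T) = √2.4484 ≈ 1.56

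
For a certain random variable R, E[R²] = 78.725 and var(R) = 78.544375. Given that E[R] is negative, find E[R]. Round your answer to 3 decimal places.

(E[R])² = E[R²] − var(R) = 78.725 − 78.544375 = 0.180625
E[R] = −√0.180625 = -0.425

-0.425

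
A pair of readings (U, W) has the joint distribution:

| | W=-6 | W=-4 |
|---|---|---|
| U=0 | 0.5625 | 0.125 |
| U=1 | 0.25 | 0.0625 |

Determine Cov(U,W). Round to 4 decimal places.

E[U] = 0.3125,  E[W] = -5.625
E[UW] = -1.75
Cov(U,W) = E[UW] − E[U]E[W] = -1.75 − (0.3125)(-5.625) = 0.0078125

0.0078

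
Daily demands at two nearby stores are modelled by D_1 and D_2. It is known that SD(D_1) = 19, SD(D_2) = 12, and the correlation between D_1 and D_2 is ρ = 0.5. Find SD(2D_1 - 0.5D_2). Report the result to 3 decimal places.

35.384

Var(D_1) = (19)² = 361;  Var(D_2) = (12)² = 144
cov(D_1,D_2) = ρ·SD(D_1)·SD(D_2) = 0.5·19·12 = 114
Var(2D_1 - 0.5D_2) = (2)²·Var(D_1) + (-0.5)²·Var(D_2) + 2·(2)·(-0.5)·cov(D_1,D_2)
= 4·361 + 0.25·144 + -2·114 = 1252
SD(2D_1 - 0.5D_2) = √1252 ≈ 35.384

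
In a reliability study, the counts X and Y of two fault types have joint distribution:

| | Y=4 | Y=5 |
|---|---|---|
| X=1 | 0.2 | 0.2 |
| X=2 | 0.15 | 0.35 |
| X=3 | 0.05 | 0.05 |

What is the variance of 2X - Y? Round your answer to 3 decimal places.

E[X] = 1.7,  E[Y] = 4.6,  E[XY] = 7.85
Var(X) = 3.3 − (1.7)² = 0.41;  Var(Y) = 21.4 − (4.6)² = 0.24
Cov(X,Y) = 7.85 − (1.7)(4.6) = 0.03
Var(2X - Y) = (2)²·0.41 + (-1)²·0.24 + 2·(2)·(-1)·0.03 = 1.76

1.760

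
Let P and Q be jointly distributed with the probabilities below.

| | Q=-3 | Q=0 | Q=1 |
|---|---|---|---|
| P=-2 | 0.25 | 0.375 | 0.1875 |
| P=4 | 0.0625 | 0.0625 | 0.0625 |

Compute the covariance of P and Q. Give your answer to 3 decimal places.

E[P] = -0.875,  E[Q] = -0.6875
E[PQ] = 0.625
Cov(P,Q) = E[PQ] − E[P]E[Q] = 0.625 − (-0.875)(-0.6875) = 0.0234375

0.023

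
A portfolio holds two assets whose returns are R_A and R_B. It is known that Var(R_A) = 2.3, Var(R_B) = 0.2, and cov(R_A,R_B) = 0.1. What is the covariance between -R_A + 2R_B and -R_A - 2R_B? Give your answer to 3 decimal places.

cov(-R_A + 2R_B, -R_A - 2R_B) = (-1)(-1)Var(R_A) + (2)(-2)Var(R_B) + [(-1)(-2) + (2)(-1)]cov(R_A,R_B)
= 1·2.3 + -4·0.2 + 0·0.1 = 1.5

1.500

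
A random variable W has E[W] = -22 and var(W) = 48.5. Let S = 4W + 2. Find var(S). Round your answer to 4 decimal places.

776.0000

var(4W + 2) = (4)²·var(W) = 16·48.5 = 776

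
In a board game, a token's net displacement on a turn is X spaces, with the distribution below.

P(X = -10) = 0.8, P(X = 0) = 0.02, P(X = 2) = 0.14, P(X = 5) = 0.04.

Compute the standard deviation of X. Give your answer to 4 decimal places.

5.0010

E[X] = (-10)(0.8) + (0)(0.02) + (2)(0.14) + (5)(0.04) = -7.52
E[X²] = (-10)²(0.8) + (0)²(0.02) + (2)²(0.14) + (5)²(0.04) = 81.56
Var(X) = E[X²] − (E[X])² = 81.56 − (-7.52)² = 25.0096
σ(X) = √25.0096 ≈ 5.0010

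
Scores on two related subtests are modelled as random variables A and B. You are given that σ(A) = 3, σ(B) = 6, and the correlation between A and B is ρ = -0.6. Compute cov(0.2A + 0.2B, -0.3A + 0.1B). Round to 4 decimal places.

0.6120

V(A) = (3)² = 9;  V(B) = (6)² = 36
cov(A,B) = ρ·σ(A)·σ(B) = -0.6·3·6 = -10.8
cov(0.2A + 0.2B, -0.3A + 0.1B) = (0.2)(-0.3)V(A) + (0.2)(0.1)V(B) + [(0.2)(0.1) + (0.2)(-0.3)]cov(A,B)
= -0.06·9 + 0.02·36 + -0.04·-10.8 = 0.612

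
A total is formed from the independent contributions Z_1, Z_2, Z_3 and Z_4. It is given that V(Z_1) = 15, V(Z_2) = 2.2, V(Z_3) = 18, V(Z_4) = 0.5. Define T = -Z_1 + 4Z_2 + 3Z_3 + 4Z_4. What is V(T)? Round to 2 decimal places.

By independence, V(T) = (-1)²V(Z_1) + (4)²V(Z_2) + (3)²V(Z_3) + (4)²V(Z_4)
= (-1)²·15 + (4)²·2.2 + (3)²·18 + (4)²·0.5 = 220.2

220.20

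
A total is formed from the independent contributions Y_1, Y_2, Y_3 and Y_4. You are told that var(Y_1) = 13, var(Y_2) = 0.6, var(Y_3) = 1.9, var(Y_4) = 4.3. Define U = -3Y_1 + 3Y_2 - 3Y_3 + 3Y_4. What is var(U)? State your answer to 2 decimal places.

By independence, var(U) = (-3)²var(Y_1) + (3)²var(Y_2) + (-3)²var(Y_3) + (3)²var(Y_4)
= (-3)²·13 + (3)²·0.6 + (-3)²·1.9 + (3)²·4.3 = 178.2

178.20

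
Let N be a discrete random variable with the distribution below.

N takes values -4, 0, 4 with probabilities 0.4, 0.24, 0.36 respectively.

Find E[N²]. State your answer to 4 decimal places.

12.1600

E[N²] = (-4)²(0.4) + (0)²(0.24) + (4)²(0.36) = 12.16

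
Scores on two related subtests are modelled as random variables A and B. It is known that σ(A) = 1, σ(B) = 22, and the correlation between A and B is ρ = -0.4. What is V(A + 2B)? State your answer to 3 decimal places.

1901.800

V(A) = (1)² = 1;  V(B) = (22)² = 484
cov(A,B) = ρ·σ(A)·σ(B) = -0.4·1·22 = -8.8
V(A + 2B) = (1)²·V(A) + (2)²·V(B) + 2·(1)·(2)·cov(A,B)
= 1·1 + 4·484 + 4·-8.8 = 1901.8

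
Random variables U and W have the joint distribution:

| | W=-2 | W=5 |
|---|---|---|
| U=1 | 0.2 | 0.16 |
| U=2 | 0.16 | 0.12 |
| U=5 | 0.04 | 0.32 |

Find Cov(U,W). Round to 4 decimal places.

E[U] = 2.72,  E[W] = 2.2
E[UW] = 8.56
Cov(U,W) = E[UW] − E[U]E[W] = 8.56 − (2.72)(2.2) = 2.576

2.5760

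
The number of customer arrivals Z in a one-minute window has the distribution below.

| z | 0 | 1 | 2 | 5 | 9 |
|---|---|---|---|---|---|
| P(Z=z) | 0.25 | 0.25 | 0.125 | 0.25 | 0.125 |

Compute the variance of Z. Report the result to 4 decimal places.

E[Z] = (0)(0.25) + (1)(0.25) + (2)(0.125) + (5)(0.25) + (9)(0.125) = 2.875
E[Z²] = (0)²(0.25) + (1)²(0.25) + (2)²(0.125) + (5)²(0.25) + (9)²(0.125) = 17.125
V(Z) = E[Z²] − (E[Z])² = 17.125 − (2.875)² = 8.859375

8.8594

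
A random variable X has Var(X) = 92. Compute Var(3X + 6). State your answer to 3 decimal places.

Var(3X + 6) = (3)²·Var(X) = 9·92 = 828

828.000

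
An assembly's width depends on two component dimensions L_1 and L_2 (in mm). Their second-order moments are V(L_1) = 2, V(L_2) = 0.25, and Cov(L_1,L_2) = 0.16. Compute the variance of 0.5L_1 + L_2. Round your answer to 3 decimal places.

V(0.5L_1 + L_2) = (0.5)²·V(L_1) + (1)²·V(L_2) + 2·(0.5)·(1)·Cov(L_1,L_2)
= 0.25·2 + 1·0.25 + 1·0.16 = 0.91

0.910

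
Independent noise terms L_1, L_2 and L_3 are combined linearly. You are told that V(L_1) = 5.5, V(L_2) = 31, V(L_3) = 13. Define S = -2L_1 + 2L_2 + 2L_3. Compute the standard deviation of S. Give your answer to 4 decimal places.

14.0712

By independence, V(S) = (-2)²V(L_1) + (2)²V(L_2) + (2)²V(L_3)
= (-2)²·5.5 + (2)²·31 + (2)²·13 = 198
σ(S) = √198 ≈ 14.0712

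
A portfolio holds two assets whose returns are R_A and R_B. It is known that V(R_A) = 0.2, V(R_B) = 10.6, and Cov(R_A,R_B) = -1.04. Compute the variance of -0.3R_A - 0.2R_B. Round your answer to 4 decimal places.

V(-0.3R_A - 0.2R_B) = (-0.3)²·V(R_A) + (-0.2)²·V(R_B) + 2·(-0.3)·(-0.2)·Cov(R_A,R_B)
= 0.09·0.2 + 0.04·10.6 + 0.12·-1.04 = 0.3172

0.3172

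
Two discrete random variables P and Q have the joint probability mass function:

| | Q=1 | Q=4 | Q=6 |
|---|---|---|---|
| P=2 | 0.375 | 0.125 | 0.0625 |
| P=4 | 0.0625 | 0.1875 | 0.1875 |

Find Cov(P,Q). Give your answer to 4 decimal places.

1.0859

E[P] = 2.875,  E[Q] = 3.1875
E[PQ] = 10.25
Cov(P,Q) = E[PQ] − E[P]E[Q] = 10.25 − (2.875)(3.1875) = 1.0859375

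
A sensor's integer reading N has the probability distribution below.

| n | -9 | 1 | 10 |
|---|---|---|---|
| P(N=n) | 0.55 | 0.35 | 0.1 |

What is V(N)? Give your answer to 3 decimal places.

41.940

E[N] = (-9)(0.55) + (1)(0.35) + (10)(0.1) = -3.6
E[N²] = (-9)²(0.55) + (1)²(0.35) + (10)²(0.1) = 54.9
V(N) = E[N²] − (E[N])² = 54.9 − (-3.6)² = 41.94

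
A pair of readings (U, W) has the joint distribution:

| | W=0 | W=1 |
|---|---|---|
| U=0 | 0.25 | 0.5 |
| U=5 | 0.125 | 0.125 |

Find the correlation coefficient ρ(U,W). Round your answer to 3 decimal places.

-0.149

E[U] = 1.25,  E[W] = 0.625
E[UW] = 0.625
cov(U,W) = E[UW] − E[U]E[W] = 0.625 − (1.25)(0.625) = -0.15625
V(U) = 4.6875,  V(W) = 0.234375
ρ = -0.15625 / √(4.6875·0.234375) ≈ -0.149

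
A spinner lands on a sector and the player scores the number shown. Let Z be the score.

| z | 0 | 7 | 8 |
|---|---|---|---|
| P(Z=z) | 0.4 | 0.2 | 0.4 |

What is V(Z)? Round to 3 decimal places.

14.240

E[Z] = (0)(0.4) + (7)(0.2) + (8)(0.4) = 4.6
E[Z²] = (0)²(0.4) + (7)²(0.2) + (8)²(0.4) = 35.4
V(Z) = E[Z²] − (E[Z])² = 35.4 − (4.6)² = 14.24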